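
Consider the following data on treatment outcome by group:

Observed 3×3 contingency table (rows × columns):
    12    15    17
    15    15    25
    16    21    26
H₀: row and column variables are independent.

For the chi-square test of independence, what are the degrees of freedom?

degrees of freedom = 4

df = (r−1)(c−1) = (3−1)·(3−1) = 4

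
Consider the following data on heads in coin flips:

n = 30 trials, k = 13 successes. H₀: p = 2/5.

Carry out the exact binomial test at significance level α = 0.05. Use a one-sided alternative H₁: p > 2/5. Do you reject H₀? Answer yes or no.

Exact binomial: n=30, k=13, p₀=2/5=0.4000
P(X≥13) from Σ C(n,i)·p₀^i·(1−p₀)^(n−i)
p-value (one-sided, H₁ greater) = 0.42153
At α=0.05: p ≥ α → fail to reject H₀

reject H₀: no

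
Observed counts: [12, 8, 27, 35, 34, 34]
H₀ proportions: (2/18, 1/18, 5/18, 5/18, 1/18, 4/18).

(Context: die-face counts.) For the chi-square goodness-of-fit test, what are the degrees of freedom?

df = k − 1 = 6 − 1 = 5

degrees of freedom = 5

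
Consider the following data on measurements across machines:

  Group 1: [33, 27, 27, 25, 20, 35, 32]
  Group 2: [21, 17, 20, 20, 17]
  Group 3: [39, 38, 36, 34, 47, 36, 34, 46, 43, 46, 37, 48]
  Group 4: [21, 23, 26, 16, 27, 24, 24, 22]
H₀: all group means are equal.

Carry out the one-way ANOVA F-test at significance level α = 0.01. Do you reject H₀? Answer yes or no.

Group means [28.43, 19.00, 40.33, 22.88], grand mean 30.031
SSB = Σnᵢ(x̄ᵢ−x̄)² = 2309.713; SSW = ΣΣ(x−x̄ᵢ)² = 569.256
MSB = 2309.713/3 = 769.9043; MSW = 569.256/28 = 20.3306
F = MSB/MSW = 37.8693
df = (3, 28)
p-value (upper-tail) = 0.00000
At α=0.01: p < α → reject H₀

reject H₀: yes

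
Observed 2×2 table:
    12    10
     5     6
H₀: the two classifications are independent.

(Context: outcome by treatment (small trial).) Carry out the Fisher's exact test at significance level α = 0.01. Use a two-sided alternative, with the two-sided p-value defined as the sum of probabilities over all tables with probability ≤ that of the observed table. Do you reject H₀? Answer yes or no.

reject H₀: no

Margins: r₁=22, r₂=11, c₁=17, c₂=16, n=33
p_obs = C(22,12)·C(11,5)/C(33,17); sum pmf over tables with pmf ≤ p_obs
p-value (two-sided) = 0.72068
At α=0.01: p ≥ α → fail to reject H₀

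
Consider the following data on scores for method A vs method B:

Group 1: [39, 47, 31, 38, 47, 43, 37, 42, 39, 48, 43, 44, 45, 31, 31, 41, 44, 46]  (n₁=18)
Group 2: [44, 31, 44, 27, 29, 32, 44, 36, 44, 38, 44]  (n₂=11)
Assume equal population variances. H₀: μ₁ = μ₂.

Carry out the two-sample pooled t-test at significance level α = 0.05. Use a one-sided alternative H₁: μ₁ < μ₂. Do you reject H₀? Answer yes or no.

reject H₀: no

x̄₁=40.889, s₁=5.540, n₁=18
x̄₂=37.545, s₂=6.846, n₂=11
s_p² = [17·5.540² + 10·6.846²]/27 = 36.6854
SE = √(s_p²·(1/18+1/11)) = 2.3180
t = (40.889−37.545)/2.3180 = 1.4424
df = 27
p-value (one-sided, H₁ less) = 0.91965
At α=0.05: p ≥ α → fail to reject H₀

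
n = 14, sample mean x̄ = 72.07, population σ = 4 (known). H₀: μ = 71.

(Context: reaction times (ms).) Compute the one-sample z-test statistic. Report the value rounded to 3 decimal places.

SE = σ/√n = 4/√14 = 1.0690
z = (x̄−μ₀)/SE = (72.07−71)/1.0690 = 1.0009

test statistic = 1.001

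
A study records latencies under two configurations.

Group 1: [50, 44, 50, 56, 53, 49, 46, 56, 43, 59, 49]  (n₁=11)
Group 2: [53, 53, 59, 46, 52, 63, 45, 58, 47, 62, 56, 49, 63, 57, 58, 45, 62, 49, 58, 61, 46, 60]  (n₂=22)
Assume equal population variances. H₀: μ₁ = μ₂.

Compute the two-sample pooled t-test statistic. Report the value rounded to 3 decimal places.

test statistic = -1.893

x̄₁=50.455, s₁=5.126, n₁=11
x̄₂=54.636, s₂=6.351, n₂=22
s_p² = [10·5.126² + 21·6.351²]/31 = 35.8006
SE = √(s_p²·(1/11+1/22)) = 2.2095
t = (50.455−54.636)/2.2095 = -1.8927
df = 31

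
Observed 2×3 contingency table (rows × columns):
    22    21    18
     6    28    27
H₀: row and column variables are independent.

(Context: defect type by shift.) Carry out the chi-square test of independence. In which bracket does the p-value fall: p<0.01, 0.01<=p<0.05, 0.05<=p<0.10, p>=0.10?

p-value bracket: p<0.01

Row totals [61, 61], col totals [28, 49, 45], n=122
χ² = (22−14.00)²/14.00 + (21−24.50)²/24.50 + (18−22.50)²/22.50 + (6−14.00)²/14.00 + (28−24.50)²/24.50 + (27−22.50)²/22.50 = 11.9429
df = 2
p-value (upper-tail) = 0.00255
→ bracket: p<0.01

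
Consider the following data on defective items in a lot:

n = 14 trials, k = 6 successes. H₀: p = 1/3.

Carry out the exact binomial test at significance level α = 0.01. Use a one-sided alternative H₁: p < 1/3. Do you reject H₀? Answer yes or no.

reject H₀: no

Exact binomial: n=14, k=6, p₀=1/3=0.3333
P(X≤6) from Σ C(n,i)·p₀^i·(1−p₀)^(n−i)
p-value (one-sided, H₁ less) = 0.85054
At α=0.01: p ≥ α → fail to reject H₀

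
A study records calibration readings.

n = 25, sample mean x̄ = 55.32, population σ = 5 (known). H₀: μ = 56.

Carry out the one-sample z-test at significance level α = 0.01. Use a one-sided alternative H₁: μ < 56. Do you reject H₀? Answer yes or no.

SE = σ/√n = 5/√25 = 1.0000
z = (x̄−μ₀)/SE = (55.32−56)/1.0000 = -0.6800
p-value (one-sided, H₁ less) = 0.24825
At α=0.01: p ≥ α → fail to reject H₀

reject H₀: no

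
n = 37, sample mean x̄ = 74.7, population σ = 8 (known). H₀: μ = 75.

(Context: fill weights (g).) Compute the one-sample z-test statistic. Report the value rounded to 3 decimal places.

SE = σ/√n = 8/√37 = 1.3152
z = (x̄−μ₀)/SE = (74.7−75)/1.3152 = -0.2281

test statistic = -0.228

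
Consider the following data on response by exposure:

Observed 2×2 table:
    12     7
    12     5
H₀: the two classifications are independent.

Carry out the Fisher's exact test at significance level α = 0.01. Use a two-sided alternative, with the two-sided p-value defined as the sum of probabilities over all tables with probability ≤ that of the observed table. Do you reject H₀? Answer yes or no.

Margins: r₁=19, r₂=17, c₁=24, c₂=12, n=36
p_obs = C(19,12)·C(17,12)/C(36,24); sum pmf over tables with pmf ≤ p_obs
p-value (two-sided) = 0.73173
At α=0.01: p ≥ α → fail to reject H₀

reject H₀: no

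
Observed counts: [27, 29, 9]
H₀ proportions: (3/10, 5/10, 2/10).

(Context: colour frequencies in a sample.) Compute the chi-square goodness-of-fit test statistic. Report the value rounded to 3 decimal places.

test statistic = 4.492

n = 65; E_i = n·p_i = [19.50, 32.50, 13.00]
χ² = (27−19.50)²/19.50 + (29−32.50)²/32.50 + (9−13.00)²/13.00 = 4.4923
df = 2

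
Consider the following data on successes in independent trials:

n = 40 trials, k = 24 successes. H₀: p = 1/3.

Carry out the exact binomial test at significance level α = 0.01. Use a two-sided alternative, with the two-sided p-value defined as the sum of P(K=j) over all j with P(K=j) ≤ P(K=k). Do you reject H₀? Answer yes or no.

Exact binomial: n=40, k=24, p₀=1/3=0.3333
P(X=j) = C(n,j)·p₀^j·(1−p₀)^(n−j); p = Σ P(X=j) over j with P(X=j) ≤ P(X=24)
p-value (two-sided) = 0.00062
At α=0.01: p < α → reject H₀

reject H₀: yes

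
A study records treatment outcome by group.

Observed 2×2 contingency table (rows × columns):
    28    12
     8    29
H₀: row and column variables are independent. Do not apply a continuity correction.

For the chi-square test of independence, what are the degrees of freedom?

df = (r−1)(c−1) = (2−1)·(2−1) = 1

degrees of freedom = 1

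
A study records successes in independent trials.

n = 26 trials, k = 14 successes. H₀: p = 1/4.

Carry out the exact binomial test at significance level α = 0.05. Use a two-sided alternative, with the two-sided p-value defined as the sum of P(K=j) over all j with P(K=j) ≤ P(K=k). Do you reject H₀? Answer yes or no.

Exact binomial: n=26, k=14, p₀=1/4=0.2500
P(X=j) = C(n,j)·p₀^j·(1−p₀)^(n−j); p = Σ P(X=j) over j with P(X=j) ≤ P(X=14)
p-value (two-sided) = 0.00209
At α=0.05: p < α → reject H₀

reject H₀: yes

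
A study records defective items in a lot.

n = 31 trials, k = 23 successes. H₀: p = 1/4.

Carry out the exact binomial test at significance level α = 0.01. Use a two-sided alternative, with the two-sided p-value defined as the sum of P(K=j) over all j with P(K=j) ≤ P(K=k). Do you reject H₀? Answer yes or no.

reject H₀: yes

Exact binomial: n=31, k=23, p₀=1/4=0.2500
P(X=j) = C(n,j)·p₀^j·(1−p₀)^(n−j); p = Σ P(X=j) over j with P(X=j) ≤ P(X=23)
p-value (two-sided) = 0.00000
At α=0.01: p < α → reject H₀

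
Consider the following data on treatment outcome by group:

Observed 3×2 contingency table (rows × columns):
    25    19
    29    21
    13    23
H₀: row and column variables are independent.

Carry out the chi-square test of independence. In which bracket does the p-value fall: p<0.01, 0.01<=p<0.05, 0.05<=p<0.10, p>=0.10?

Row totals [44, 50, 36], col totals [67, 63], n=130
χ² = (25−22.68)²/22.68 + (19−21.32)²/21.32 + (29−25.77)²/25.77 + (21−24.23)²/24.23 + (13−18.55)²/18.55 + (23−17.45)²/17.45 = 4.7574
df = 2
p-value (upper-tail) = 0.09267
→ bracket: 0.05<=p<0.10

p-value bracket: 0.05<=p<0.10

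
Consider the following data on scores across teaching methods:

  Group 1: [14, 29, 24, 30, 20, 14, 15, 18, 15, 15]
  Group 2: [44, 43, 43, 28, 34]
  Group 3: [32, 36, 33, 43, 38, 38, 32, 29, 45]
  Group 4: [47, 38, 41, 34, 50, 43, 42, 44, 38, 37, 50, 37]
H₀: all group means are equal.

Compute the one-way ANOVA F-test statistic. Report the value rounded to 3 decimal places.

Group means [19.40, 38.40, 36.22, 41.75], grand mean 33.694
SSB = Σnᵢ(x̄ᵢ−x̄)² = 2990.233; SSW = ΣΣ(x−x̄ᵢ)² = 1077.406
MSB = 2990.233/3 = 996.7444; MSW = 1077.406/32 = 33.6689
F = MSB/MSW = 29.6043
df = (3, 32)

test statistic = 29.604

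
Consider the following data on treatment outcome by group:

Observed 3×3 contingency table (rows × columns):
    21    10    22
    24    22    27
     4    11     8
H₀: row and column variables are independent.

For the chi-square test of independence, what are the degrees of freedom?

df = (r−1)(c−1) = (3−1)·(3−1) = 4

degrees of freedom = 4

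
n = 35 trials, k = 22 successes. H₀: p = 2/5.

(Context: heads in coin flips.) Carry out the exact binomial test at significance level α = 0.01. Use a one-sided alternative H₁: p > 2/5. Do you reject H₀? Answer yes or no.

Exact binomial: n=35, k=22, p₀=2/5=0.4000
P(X≥22) from Σ C(n,i)·p₀^i·(1−p₀)^(n−i)
p-value (one-sided, H₁ greater) = 0.00526
At α=0.01: p < α → reject H₀

reject H₀: yes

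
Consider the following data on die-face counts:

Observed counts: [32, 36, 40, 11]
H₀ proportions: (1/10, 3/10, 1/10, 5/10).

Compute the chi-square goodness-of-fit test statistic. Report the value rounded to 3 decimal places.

test statistic = 139.840

n = 119; E_i = n·p_i = [11.90, 35.70, 11.90, 59.50]
χ² = (32−11.90)²/11.90 + (36−35.70)²/35.70 + (40−11.90)²/11.90 + (11−59.50)²/59.50 = 139.8403
df = 3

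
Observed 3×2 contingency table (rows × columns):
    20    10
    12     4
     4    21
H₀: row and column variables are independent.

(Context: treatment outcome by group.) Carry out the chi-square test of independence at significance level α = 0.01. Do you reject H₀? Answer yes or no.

Row totals [30, 16, 25], col totals [36, 35], n=71
χ² = (20−15.21)²/15.21 + (10−14.79)²/14.79 + (12−8.11)²/8.11 + (4−7.89)²/7.89 + (4−12.68)²/12.68 + (21−12.32)²/12.32 = 18.8830
df = 2
p-value (upper-tail) = 0.00008
At α=0.01: p < α → reject H₀

reject H₀: yes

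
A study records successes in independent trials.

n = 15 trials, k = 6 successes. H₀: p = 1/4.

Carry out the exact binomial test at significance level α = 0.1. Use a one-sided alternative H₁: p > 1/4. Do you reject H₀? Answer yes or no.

reject H₀: no

Exact binomial: n=15, k=6, p₀=1/4=0.2500
P(X≥6) from Σ C(n,i)·p₀^i·(1−p₀)^(n−i)
p-value (one-sided, H₁ greater) = 0.14837
At α=0.1: p ≥ α → fail to reject H₀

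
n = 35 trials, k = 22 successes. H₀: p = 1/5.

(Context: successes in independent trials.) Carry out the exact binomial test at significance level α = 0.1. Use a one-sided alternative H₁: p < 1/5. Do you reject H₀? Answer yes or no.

Exact binomial: n=35, k=22, p₀=1/5=0.2000
P(X≤22) from Σ C(n,i)·p₀^i·(1−p₀)^(n−i)
p-value (one-sided, H₁ less) = 1.00000
At α=0.1: p ≥ α → fail to reject H₀

reject H₀: no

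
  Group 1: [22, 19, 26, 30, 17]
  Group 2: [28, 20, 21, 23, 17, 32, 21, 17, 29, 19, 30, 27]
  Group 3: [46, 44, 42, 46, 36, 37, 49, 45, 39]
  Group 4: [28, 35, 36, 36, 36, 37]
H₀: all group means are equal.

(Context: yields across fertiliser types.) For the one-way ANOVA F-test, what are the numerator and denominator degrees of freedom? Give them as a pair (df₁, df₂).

degrees of freedom = [3, 28]

k = 4 groups, N = 32 total
df = (k−1, N−k) = (4−1, 32−4) = (3, 28)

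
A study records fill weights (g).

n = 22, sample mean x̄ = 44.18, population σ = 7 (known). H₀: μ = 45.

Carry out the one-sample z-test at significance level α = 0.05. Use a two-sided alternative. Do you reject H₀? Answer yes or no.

reject H₀: no

SE = σ/√n = 7/√22 = 1.4924
z = (x̄−μ₀)/SE = (44.18−45)/1.4924 = -0.5494
p-value (two-sided) = 0.58270
At α=0.05: p ≥ α → fail to reject H₀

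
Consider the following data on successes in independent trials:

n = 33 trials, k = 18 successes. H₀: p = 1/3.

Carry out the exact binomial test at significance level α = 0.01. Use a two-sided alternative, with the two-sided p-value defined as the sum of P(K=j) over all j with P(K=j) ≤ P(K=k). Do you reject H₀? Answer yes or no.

Exact binomial: n=33, k=18, p₀=1/3=0.3333
P(X=j) = C(n,j)·p₀^j·(1−p₀)^(n−j); p = Σ P(X=j) over j with P(X=j) ≤ P(X=18)
p-value (two-sided) = 0.01496
At α=0.01: p ≥ α → fail to reject H₀

reject H₀: no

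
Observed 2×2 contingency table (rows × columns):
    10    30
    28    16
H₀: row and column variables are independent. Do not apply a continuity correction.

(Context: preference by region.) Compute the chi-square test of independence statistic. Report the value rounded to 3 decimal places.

Row totals [40, 44], col totals [38, 46], n=84
χ² = (10−18.10)²/18.10 + (30−21.90)²/21.90 + (28−19.90)²/19.90 + (16−24.10)²/24.10 = 12.6253
df = 1

test statistic = 12.625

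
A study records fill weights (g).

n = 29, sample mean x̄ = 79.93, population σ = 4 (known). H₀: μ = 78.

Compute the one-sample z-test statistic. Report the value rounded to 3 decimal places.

SE = σ/√n = 4/√29 = 0.7428
z = (x̄−μ₀)/SE = (79.93−78)/0.7428 = 2.5983

test statistic = 2.598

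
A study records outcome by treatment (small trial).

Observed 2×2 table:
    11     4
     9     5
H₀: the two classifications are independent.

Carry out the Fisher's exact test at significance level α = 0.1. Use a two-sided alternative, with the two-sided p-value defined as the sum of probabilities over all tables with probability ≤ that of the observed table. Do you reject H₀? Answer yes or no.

Margins: r₁=15, r₂=14, c₁=20, c₂=9, n=29
p_obs = C(15,11)·C(14,9)/C(29,20); sum pmf over tables with pmf ≤ p_obs
p-value (two-sided) = 0.69985
At α=0.1: p ≥ α → fail to reject H₀

reject H₀: no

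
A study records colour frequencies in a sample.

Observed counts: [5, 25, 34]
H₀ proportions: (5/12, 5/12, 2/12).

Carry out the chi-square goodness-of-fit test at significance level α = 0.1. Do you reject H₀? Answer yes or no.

reject H₀: yes

n = 64; E_i = n·p_i = [26.67, 26.67, 10.67]
χ² = (5−26.67)²/26.67 + (25−26.67)²/26.67 + (34−10.67)²/10.67 = 68.7500
df = 2
p-value (upper-tail) = 0.00000
At α=0.1: p < α → reject H₀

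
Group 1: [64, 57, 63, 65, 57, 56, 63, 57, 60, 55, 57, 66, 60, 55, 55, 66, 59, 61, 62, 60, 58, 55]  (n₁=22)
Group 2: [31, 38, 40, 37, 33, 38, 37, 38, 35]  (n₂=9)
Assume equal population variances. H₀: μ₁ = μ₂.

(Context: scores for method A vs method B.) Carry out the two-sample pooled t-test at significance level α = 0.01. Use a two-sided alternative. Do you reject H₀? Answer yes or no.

x̄₁=59.591, s₁=3.712, n₁=22
x̄₂=36.333, s₂=2.828, n₂=9
s_p² = [21·3.712² + 8·2.828²]/29 = 12.1834
SE = √(s_p²·(1/22+1/9)) = 1.3811
t = (59.591−36.333)/1.3811 = 16.8396
df = 29
p-value (two-sided) = 0.00000
At α=0.01: p < α → reject H₀

reject H₀: yes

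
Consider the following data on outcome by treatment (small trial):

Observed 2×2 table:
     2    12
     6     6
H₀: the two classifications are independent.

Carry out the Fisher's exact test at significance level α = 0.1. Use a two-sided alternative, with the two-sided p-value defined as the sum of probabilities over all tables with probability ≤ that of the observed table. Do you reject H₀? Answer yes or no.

reject H₀: yes

Margins: r₁=14, r₂=12, c₁=8, c₂=18, n=26
p_obs = C(14,2)·C(12,6)/C(26,8); sum pmf over tables with pmf ≤ p_obs
p-value (two-sided) = 0.08952
At α=0.1: p < α → reject H₀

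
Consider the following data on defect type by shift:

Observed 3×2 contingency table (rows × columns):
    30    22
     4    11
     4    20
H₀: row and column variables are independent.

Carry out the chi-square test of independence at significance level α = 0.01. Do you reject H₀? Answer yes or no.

Row totals [52, 15, 24], col totals [38, 53], n=91
χ² = (30−21.71)²/21.71 + (22−30.29)²/30.29 + (4−6.26)²/6.26 + (11−8.74)²/8.74 + (4−10.02)²/10.02 + (20−13.98)²/13.98 = 13.0460
df = 2
p-value (upper-tail) = 0.00147
At α=0.01: p < α → reject H₀

reject H₀: yes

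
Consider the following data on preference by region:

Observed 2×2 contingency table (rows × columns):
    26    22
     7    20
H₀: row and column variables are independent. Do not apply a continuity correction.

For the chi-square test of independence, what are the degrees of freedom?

degrees of freedom = 1

df = (r−1)(c−1) = (2−1)·(2−1) = 1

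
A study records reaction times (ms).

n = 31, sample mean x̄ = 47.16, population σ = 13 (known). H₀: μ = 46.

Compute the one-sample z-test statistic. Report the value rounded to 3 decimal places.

SE = σ/√n = 13/√31 = 2.3349
z = (x̄−μ₀)/SE = (47.16−46)/2.3349 = 0.4968

test statistic = 0.497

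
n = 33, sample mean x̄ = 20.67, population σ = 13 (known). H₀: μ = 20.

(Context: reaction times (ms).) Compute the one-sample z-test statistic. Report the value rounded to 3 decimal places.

test statistic = 0.296

SE = σ/√n = 13/√33 = 2.2630
z = (x̄−μ₀)/SE = (20.67−20)/2.2630 = 0.2961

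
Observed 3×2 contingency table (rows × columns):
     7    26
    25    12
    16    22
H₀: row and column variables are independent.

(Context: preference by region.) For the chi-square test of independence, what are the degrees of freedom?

df = (r−1)(c−1) = (3−1)·(2−1) = 2

degrees of freedom = 2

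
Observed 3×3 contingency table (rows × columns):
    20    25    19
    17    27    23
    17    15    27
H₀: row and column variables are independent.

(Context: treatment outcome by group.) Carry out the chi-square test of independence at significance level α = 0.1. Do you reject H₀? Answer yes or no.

Row totals [64, 67, 59], col totals [54, 67, 69], n=190
χ² = (20−18.19)²/18.19 + (25−22.57)²/22.57 + (19−23.24)²/23.24 + (17−19.04)²/19.04 + (27−23.63)²/23.63 + (23−24.33)²/24.33 + (17−16.77)²/16.77 + (15−20.81)²/20.81 + (27−21.43)²/21.43 = 5.0630
df = 4
p-value (upper-tail) = 0.28089
At α=0.1: p ≥ α → fail to reject H₀

reject H₀: no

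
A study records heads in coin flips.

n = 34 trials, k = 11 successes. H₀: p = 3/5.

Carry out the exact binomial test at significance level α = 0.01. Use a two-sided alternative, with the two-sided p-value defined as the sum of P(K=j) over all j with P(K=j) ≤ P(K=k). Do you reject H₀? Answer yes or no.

Exact binomial: n=34, k=11, p₀=3/5=0.6000
P(X=j) = C(n,j)·p₀^j·(1−p₀)^(n−j); p = Σ P(X=j) over j with P(X=j) ≤ P(X=11)
p-value (two-sided) = 0.00135
At α=0.01: p < α → reject H₀

reject H₀: yes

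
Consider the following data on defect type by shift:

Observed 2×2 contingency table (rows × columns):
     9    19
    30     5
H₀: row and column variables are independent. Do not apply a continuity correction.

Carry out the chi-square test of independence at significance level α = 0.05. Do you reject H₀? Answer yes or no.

Row totals [28, 35], col totals [39, 24], n=63
χ² = (9−17.33)²/17.33 + (19−10.67)²/10.67 + (30−21.67)²/21.67 + (5−13.33)²/13.33 = 18.9303
df = 1
p-value (upper-tail) = 0.00001
At α=0.05: p < α → reject H₀

reject H₀: yes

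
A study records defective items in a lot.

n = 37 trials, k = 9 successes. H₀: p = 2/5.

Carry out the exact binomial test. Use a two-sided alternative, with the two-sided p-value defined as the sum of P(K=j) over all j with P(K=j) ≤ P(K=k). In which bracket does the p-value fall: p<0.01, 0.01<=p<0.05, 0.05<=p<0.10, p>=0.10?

p-value bracket: 0.05<=p<0.10

Exact binomial: n=37, k=9, p₀=2/5=0.4000
P(X=j) = C(n,j)·p₀^j·(1−p₀)^(n−j); p = Σ P(X=j) over j with P(X=j) ≤ P(X=9)
p-value (two-sided) = 0.06384
→ bracket: 0.05<=p<0.10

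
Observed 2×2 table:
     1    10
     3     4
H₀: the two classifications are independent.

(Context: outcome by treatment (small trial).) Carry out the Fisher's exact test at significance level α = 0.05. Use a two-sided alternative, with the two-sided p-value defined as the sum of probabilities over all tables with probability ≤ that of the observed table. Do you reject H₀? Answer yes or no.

Margins: r₁=11, r₂=7, c₁=4, c₂=14, n=18
p_obs = C(11,1)·C(7,3)/C(18,4); sum pmf over tables with pmf ≤ p_obs
p-value (two-sided) = 0.24510
At α=0.05: p ≥ α → fail to reject H₀

reject H₀: no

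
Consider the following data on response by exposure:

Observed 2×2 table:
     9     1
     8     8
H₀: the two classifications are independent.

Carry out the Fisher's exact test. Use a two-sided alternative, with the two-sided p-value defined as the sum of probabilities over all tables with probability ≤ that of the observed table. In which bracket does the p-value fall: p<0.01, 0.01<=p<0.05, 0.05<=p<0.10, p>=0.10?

Margins: r₁=10, r₂=16, c₁=17, c₂=9, n=26
p_obs = C(10,9)·C(16,8)/C(26,17); sum pmf over tables with pmf ≤ p_obs
p-value (two-sided) = 0.08733
→ bracket: 0.05<=p<0.10

p-value bracket: 0.05<=p<0.10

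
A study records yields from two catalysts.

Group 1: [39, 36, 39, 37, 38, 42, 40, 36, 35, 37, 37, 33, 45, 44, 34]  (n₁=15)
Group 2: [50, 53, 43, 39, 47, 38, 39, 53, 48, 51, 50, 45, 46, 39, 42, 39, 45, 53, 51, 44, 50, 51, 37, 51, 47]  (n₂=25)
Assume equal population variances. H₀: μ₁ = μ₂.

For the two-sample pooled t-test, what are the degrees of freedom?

degrees of freedom = 38

df = n₁ + n₂ − 2 = 15 + 25 − 2 = 38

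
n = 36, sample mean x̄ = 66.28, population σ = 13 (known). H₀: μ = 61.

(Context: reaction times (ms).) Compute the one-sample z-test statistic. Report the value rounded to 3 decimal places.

SE = σ/√n = 13/√36 = 2.1667
z = (x̄−μ₀)/SE = (66.28−61)/2.1667 = 2.4369

test statistic = 2.437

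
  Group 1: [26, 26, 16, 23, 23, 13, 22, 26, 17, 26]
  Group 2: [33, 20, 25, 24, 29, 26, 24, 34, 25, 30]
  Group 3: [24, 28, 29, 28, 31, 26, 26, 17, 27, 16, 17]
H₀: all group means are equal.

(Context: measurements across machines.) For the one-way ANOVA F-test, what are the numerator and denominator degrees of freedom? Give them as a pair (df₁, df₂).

k = 3 groups, N = 31 total
df = (k−1, N−k) = (3−1, 31−3) = (2, 28)

degrees of freedom = [2, 28]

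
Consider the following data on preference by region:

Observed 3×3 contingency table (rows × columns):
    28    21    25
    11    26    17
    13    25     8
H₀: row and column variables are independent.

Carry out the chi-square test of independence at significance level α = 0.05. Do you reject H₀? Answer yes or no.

Row totals [74, 54, 46], col totals [52, 72, 50], n=174
χ² = (28−22.11)²/22.11 + (21−30.62)²/30.62 + (25−21.26)²/21.26 + (11−16.14)²/16.14 + (26−22.34)²/22.34 + (17−15.52)²/15.52 + (13−13.75)²/13.75 + (25−19.03)²/19.03 + (8−13.22)²/13.22 = 11.5908
df = 4
p-value (upper-tail) = 0.02067
At α=0.05: p < α → reject H₀

reject H₀: yes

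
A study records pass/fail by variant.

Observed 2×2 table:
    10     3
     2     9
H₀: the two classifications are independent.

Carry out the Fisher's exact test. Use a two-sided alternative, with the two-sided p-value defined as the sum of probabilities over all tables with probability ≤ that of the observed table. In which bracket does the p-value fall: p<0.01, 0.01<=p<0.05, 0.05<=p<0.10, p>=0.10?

Margins: r₁=13, r₂=11, c₁=12, c₂=12, n=24
p_obs = C(13,10)·C(11,2)/C(24,12); sum pmf over tables with pmf ≤ p_obs
p-value (two-sided) = 0.01228
→ bracket: 0.01<=p<0.05

p-value bracket: 0.01<=p<0.05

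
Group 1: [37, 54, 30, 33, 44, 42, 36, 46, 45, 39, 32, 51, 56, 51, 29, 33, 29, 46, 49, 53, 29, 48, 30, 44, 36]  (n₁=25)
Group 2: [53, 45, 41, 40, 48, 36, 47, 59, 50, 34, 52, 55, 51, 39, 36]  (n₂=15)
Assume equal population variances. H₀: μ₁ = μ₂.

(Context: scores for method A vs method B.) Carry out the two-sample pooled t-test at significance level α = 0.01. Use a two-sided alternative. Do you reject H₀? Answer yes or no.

reject H₀: no

x̄₁=40.880, s₁=8.871, n₁=25
x̄₂=45.733, s₂=7.723, n₂=15
s_p² = [24·8.871² + 14·7.723²]/38 = 71.6730
SE = √(s_p²·(1/25+1/15)) = 2.7650
t = (40.880−45.733)/2.7650 = -1.7553
df = 38
p-value (two-sided) = 0.08727
At α=0.01: p ≥ α → fail to reject H₀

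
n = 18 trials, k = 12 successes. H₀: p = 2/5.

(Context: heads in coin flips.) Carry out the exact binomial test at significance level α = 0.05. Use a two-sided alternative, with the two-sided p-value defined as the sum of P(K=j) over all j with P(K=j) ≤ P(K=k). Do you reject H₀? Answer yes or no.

reject H₀: yes

Exact binomial: n=18, k=12, p₀=2/5=0.4000
P(X=j) = C(n,j)·p₀^j·(1−p₀)^(n−j); p = Σ P(X=j) over j with P(X=j) ≤ P(X=12)
p-value (two-sided) = 0.02851
At α=0.05: p < α → reject H₀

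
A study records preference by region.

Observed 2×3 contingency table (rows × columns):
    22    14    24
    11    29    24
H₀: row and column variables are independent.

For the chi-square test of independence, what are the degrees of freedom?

df = (r−1)(c−1) = (2−1)·(3−1) = 2

degrees of freedom = 2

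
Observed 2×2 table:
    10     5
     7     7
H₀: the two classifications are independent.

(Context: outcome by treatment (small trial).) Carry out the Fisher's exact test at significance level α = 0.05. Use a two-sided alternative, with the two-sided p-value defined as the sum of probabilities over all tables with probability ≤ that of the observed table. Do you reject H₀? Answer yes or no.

Margins: r₁=15, r₂=14, c₁=17, c₂=12, n=29
p_obs = C(15,10)·C(14,7)/C(29,17); sum pmf over tables with pmf ≤ p_obs
p-value (two-sided) = 0.46214
At α=0.05: p ≥ α → fail to reject H₀

reject H₀: no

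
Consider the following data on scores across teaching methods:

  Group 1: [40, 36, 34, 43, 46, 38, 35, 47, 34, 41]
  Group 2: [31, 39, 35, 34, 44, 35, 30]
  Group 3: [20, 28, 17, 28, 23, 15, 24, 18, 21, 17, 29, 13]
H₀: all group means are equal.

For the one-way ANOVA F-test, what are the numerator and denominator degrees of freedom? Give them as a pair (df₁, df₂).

degrees of freedom = [2, 26]

k = 3 groups, N = 29 total
df = (k−1, N−k) = (3−1, 29−3) = (2, 26)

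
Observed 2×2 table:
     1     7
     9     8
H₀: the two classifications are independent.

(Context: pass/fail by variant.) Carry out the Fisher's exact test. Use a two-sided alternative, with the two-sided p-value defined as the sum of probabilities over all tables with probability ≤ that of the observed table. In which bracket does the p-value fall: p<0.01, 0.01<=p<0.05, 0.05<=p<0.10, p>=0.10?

Margins: r₁=8, r₂=17, c₁=10, c₂=15, n=25
p_obs = C(8,1)·C(17,9)/C(25,10); sum pmf over tables with pmf ≤ p_obs
p-value (two-sided) = 0.08754
→ bracket: 0.05<=p<0.10

p-value bracket: 0.05<=p<0.10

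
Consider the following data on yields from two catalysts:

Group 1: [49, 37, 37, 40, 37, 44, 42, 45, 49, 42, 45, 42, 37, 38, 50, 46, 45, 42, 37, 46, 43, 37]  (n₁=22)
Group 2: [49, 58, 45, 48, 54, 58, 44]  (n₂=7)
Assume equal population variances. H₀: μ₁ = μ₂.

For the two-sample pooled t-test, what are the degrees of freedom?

degrees of freedom = 27

df = n₁ + n₂ − 2 = 22 + 7 − 2 = 27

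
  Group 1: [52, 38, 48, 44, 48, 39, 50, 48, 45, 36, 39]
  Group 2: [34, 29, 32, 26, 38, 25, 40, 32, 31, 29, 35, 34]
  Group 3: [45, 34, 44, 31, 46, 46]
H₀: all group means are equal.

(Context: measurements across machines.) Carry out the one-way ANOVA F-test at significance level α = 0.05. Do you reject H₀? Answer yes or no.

reject H₀: yes

Group means [44.27, 32.08, 41.00], grand mean 38.552
SSB = Σnᵢ(x̄ᵢ−x̄)² = 898.074; SSW = ΣΣ(x−x̄ᵢ)² = 743.098
MSB = 898.074/2 = 449.0370; MSW = 743.098/26 = 28.5807
F = MSB/MSW = 15.7112
df = (2, 26)
p-value (upper-tail) = 0.00003
At α=0.05: p < α → reject H₀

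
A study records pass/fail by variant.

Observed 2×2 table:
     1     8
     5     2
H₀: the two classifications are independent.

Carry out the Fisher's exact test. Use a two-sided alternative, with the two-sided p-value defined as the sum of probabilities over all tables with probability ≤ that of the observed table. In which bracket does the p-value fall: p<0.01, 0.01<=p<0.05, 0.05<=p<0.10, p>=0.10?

Margins: r₁=9, r₂=7, c₁=6, c₂=10, n=16
p_obs = C(9,1)·C(7,5)/C(16,6); sum pmf over tables with pmf ≤ p_obs
p-value (two-sided) = 0.03497
→ bracket: 0.01<=p<0.05

p-value bracket: 0.01<=p<0.05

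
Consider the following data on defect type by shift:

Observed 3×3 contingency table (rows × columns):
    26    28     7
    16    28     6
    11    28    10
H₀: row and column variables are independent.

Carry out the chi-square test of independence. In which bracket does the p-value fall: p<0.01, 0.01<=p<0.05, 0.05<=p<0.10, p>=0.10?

Row totals [61, 50, 49], col totals [53, 84, 23], n=160
χ² = (26−20.21)²/20.21 + (28−32.02)²/32.02 + (7−8.77)²/8.77 + (16−16.56)²/16.56 + (28−26.25)²/26.25 + (6−7.19)²/7.19 + (11−16.23)²/16.23 + (28−25.73)²/25.73 + (10−7.04)²/7.04 = 5.9838
df = 4
p-value (upper-tail) = 0.20036
→ bracket: p>=0.10

p-value bracket: p>=0.10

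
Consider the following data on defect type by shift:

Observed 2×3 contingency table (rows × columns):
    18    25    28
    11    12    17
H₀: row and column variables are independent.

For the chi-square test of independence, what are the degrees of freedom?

df = (r−1)(c−1) = (2−1)·(3−1) = 2

degrees of freedom = 2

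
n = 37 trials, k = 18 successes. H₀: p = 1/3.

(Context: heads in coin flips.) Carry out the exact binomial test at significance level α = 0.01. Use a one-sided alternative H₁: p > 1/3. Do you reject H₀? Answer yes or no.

reject H₀: no

Exact binomial: n=37, k=18, p₀=1/3=0.3333
P(X≥18) from Σ C(n,i)·p₀^i·(1−p₀)^(n−i)
p-value (one-sided, H₁ greater) = 0.03836
At α=0.01: p ≥ α → fail to reject H₀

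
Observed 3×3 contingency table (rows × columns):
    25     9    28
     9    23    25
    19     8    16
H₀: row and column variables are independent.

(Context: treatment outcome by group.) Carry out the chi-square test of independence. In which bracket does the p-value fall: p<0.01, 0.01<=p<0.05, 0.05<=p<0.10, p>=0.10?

p-value bracket: p<0.01

Row totals [62, 57, 43], col totals [53, 40, 69], n=162
χ² = (25−20.28)²/20.28 + (9−15.31)²/15.31 + (28−26.41)²/26.41 + (9−18.65)²/18.65 + (23−14.07)²/14.07 + (25−24.28)²/24.28 + (19−14.07)²/14.07 + (8−10.62)²/10.62 + (16−18.31)²/18.31 = 17.1334
df = 4
p-value (upper-tail) = 0.00182
→ bracket: p<0.01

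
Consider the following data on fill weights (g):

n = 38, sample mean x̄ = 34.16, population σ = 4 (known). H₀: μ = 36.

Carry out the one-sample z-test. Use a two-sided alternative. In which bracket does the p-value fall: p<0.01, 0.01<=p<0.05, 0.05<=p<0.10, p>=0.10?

p-value bracket: p<0.01

SE = σ/√n = 4/√38 = 0.6489
z = (x̄−μ₀)/SE = (34.16−36)/0.6489 = -2.8356
p-value (two-sided) = 0.00457
→ bracket: p<0.01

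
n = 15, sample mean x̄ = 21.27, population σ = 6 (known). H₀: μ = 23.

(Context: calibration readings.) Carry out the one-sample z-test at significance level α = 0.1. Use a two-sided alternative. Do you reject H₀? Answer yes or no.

SE = σ/√n = 6/√15 = 1.5492
z = (x̄−μ₀)/SE = (21.27−23)/1.5492 = -1.1167
p-value (two-sided) = 0.26412
At α=0.1: p ≥ α → fail to reject H₀

reject H₀: no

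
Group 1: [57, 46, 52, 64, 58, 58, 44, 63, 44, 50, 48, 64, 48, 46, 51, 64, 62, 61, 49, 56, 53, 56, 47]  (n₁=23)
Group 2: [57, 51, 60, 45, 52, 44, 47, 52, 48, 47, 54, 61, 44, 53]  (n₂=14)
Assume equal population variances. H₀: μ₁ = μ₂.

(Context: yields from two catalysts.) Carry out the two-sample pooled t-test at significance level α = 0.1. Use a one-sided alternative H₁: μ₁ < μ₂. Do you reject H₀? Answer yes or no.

x̄₁=53.957, s₁=6.898, n₁=23
x̄₂=51.071, s₂=5.595, n₂=14
s_p² = [22·6.898² + 13·5.595²]/35 = 41.5396
SE = √(s_p²·(1/23+1/14)) = 2.1848
t = (53.957−51.071)/2.1848 = 1.3206
df = 35
p-value (one-sided, H₁ less) = 0.90239
At α=0.1: p ≥ α → fail to reject H₀

reject H₀: no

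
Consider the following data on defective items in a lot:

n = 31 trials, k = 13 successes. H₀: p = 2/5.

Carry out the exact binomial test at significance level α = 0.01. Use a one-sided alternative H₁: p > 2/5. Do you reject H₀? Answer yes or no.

reject H₀: no

Exact binomial: n=31, k=13, p₀=2/5=0.4000
P(X≥13) from Σ C(n,i)·p₀^i·(1−p₀)^(n−i)
p-value (one-sided, H₁ greater) = 0.48048
At α=0.01: p ≥ α → fail to reject H₀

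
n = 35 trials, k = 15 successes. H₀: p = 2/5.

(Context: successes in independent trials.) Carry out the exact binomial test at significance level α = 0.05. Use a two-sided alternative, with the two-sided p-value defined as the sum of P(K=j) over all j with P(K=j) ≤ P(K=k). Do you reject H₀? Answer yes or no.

reject H₀: no

Exact binomial: n=35, k=15, p₀=2/5=0.4000
P(X=j) = C(n,j)·p₀^j·(1−p₀)^(n−j); p = Σ P(X=j) over j with P(X=j) ≤ P(X=15)
p-value (two-sided) = 0.73298
At α=0.05: p ≥ α → fail to reject H₀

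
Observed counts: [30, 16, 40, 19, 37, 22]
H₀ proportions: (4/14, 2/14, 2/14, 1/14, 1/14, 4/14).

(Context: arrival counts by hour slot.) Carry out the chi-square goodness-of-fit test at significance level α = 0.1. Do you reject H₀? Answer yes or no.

reject H₀: yes

n = 164; E_i = n·p_i = [46.86, 23.43, 23.43, 11.71, 11.71, 46.86]
χ² = (30−46.86)²/46.86 + (16−23.43)²/23.43 + (40−23.43)²/23.43 + (19−11.71)²/11.71 + (37−11.71)²/11.71 + (22−46.86)²/46.86 = 92.4390
df = 5
p-value (upper-tail) = 0.00000
At α=0.1: p < α → reject H₀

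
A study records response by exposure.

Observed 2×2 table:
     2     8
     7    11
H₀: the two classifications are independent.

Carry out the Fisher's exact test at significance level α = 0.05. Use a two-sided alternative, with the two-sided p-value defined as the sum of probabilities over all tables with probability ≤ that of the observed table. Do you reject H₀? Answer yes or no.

reject H₀: no

Margins: r₁=10, r₂=18, c₁=9, c₂=19, n=28
p_obs = C(10,2)·C(18,7)/C(28,9); sum pmf over tables with pmf ≤ p_obs
p-value (two-sided) = 0.41697
At α=0.05: p ≥ α → fail to reject H₀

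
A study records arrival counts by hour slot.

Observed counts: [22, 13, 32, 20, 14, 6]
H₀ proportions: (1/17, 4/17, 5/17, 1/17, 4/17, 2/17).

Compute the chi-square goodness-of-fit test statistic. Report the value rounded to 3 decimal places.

test statistic = 83.344

n = 107; E_i = n·p_i = [6.29, 25.18, 31.47, 6.29, 25.18, 12.59]
χ² = (22−6.29)²/6.29 + (13−25.18)²/25.18 + (32−31.47)²/31.47 + (20−6.29)²/6.29 + (14−25.18)²/25.18 + (6−12.59)²/12.59 = 83.3444
df = 5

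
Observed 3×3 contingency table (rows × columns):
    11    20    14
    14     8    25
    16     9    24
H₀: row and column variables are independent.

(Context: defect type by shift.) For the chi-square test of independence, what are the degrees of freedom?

degrees of freedom = 4

df = (r−1)(c−1) = (3−1)·(3−1) = 4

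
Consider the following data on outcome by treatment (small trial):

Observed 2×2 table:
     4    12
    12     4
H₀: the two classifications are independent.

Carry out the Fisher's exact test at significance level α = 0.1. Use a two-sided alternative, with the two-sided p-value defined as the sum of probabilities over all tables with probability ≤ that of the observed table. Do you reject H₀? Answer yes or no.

Margins: r₁=16, r₂=16, c₁=16, c₂=16, n=32
p_obs = C(16,4)·C(16,12)/C(32,16); sum pmf over tables with pmf ≤ p_obs
p-value (two-sided) = 0.01211
At α=0.1: p < α → reject H₀

reject H₀: yes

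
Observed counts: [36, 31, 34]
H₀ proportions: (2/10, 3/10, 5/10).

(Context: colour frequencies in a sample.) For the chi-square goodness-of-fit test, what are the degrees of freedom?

df = k − 1 = 3 − 1 = 2

degrees of freedom = 2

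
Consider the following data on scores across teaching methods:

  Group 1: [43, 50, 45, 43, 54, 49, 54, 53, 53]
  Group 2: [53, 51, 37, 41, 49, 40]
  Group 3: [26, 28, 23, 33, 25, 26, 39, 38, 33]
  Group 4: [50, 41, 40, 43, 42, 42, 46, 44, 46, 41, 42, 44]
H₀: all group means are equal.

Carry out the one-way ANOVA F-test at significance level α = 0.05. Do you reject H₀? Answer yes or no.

reject H₀: yes

Group means [49.33, 45.17, 30.11, 43.42], grand mean 41.861
SSB = Σnᵢ(x̄ᵢ−x̄)² = 1839.667; SSW = ΣΣ(x−x̄ᵢ)² = 750.639
MSB = 1839.667/3 = 613.2222; MSW = 750.639/32 = 23.4575
F = MSB/MSW = 26.1419
df = (3, 32)
p-value (upper-tail) = 0.00000
At α=0.05: p < α → reject H₀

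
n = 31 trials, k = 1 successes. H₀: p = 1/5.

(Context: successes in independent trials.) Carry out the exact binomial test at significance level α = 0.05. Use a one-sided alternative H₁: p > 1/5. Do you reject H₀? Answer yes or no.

Exact binomial: n=31, k=1, p₀=1/5=0.2000
P(X≥1) from Σ C(n,i)·p₀^i·(1−p₀)^(n−i)
p-value (one-sided, H₁ greater) = 0.99901
At α=0.05: p ≥ α → fail to reject H₀

reject H₀: no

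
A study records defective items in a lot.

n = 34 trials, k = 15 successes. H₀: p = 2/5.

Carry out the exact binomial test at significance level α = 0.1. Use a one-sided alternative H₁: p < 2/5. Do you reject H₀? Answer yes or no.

Exact binomial: n=34, k=15, p₀=2/5=0.4000
P(X≤15) from Σ C(n,i)·p₀^i·(1−p₀)^(n−i)
p-value (one-sided, H₁ less) = 0.74883
At α=0.1: p ≥ α → fail to reject H₀

reject H₀: no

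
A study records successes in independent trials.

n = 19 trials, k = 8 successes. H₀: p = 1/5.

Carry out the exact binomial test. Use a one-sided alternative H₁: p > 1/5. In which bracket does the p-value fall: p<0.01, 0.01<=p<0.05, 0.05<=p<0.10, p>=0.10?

p-value bracket: 0.01<=p<0.05

Exact binomial: n=19, k=8, p₀=1/5=0.2000
P(X≥8) from Σ C(n,i)·p₀^i·(1−p₀)^(n−i)
p-value (one-sided, H₁ greater) = 0.02328
→ bracket: 0.01<=p<0.05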